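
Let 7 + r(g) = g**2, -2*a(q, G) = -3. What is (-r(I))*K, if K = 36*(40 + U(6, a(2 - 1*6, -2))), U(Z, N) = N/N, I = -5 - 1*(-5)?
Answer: 10332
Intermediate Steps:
a(q, G) = 3/2 (a(q, G) = -1/2*(-3) = 3/2)
I = 0 (I = -5 + 5 = 0)
U(Z, N) = 1
K = 1476 (K = 36*(40 + 1) = 36*41 = 1476)
r(g) = -7 + g**2
(-r(I))*K = -(-7 + 0**2)*1476 = -(-7 + 0)*1476 = -1*(-7)*1476 = 7*1476 = 10332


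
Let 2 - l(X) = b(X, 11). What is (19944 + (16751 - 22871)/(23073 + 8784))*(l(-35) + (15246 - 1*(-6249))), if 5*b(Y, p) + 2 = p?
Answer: 22761621520896/53095 ≈ 4.2870e+8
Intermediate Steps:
b(Y, p) = -⅖ + p/5
l(X) = ⅕ (l(X) = 2 - (-⅖ + (⅕)*11) = 2 - (-⅖ + 11/5) = 2 - 1*9/5 = 2 - 9/5 = ⅕)
(19944 + (16751 - 22871)/(23073 + 8784))*(l(-35) + (15246 - 1*(-6249))) = (19944 + (16751 - 22871)/(23073 + 8784))*(⅕ + (15246 - 1*(-6249))) = (19944 - 6120/31857)*(⅕ + (15246 + 6249)) = (19944 - 6120*1/31857)*(⅕ + 21495) = (19944 - 2040/10619)*(107476/5) = (211783296/10619)*(107476/5) = 22761621520896/53095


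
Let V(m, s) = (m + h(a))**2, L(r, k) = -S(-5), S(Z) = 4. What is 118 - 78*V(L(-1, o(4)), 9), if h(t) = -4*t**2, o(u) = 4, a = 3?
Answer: -124682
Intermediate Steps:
L(r, k) = -4 (L(r, k) = -1*4 = -4)
V(m, s) = (-36 + m)**2 (V(m, s) = (m - 4*3**2)**2 = (m - 4*9)**2 = (m - 36)**2 = (-36 + m)**2)
118 - 78*V(L(-1, o(4)), 9) = 118 - 78*(-36 - 4)**2 = 118 - 78*(-40)**2 = 118 - 78*1600 = 118 - 124800 = -124682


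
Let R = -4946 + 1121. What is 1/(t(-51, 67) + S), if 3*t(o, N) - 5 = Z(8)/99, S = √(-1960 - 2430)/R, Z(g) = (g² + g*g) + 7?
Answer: 375519375/796609369 + 92565*I*√4390/1593218738 ≈ 0.4714 + 0.0038495*I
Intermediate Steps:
R = -3825
Z(g) = 7 + 2*g² (Z(g) = (g² + g²) + 7 = 2*g² + 7 = 7 + 2*g²)
S = -I*√4390/3825 (S = √(-1960 - 2430)/(-3825) = √(-4390)*(-1/3825) = (I*√4390)*(-1/3825) = -I*√4390/3825 ≈ -0.017322*I)
t(o, N) = 70/33 (t(o, N) = 5/3 + ((7 + 2*8²)/99)/3 = 5/3 + ((7 + 2*64)*(1/99))/3 = 5/3 + ((7 + 128)*(1/99))/3 = 5/3 + (135*(1/99))/3 = 5/3 + (⅓)*(15/11) = 5/3 + 5/11 = 70/33)
1/(t(-51, 67) + S) = 1/(70/33 - I*√4390/3825)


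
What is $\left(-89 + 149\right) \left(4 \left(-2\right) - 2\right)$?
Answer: $-600$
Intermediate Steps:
$\left(-89 + 149\right) \left(4 \left(-2\right) - 2\right) = 60 \left(-8 - 2\right) = 60 \left(-10\right) = -600$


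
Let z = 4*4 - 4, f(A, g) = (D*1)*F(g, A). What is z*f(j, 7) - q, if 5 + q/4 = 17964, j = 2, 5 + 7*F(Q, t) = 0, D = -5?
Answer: -502552/7 ≈ -71793.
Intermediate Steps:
F(Q, t) = -5/7 (F(Q, t) = -5/7 + (⅐)*0 = -5/7 + 0 = -5/7)
f(A, g) = 25/7 (f(A, g) = -5*1*(-5/7) = -5*(-5/7) = 25/7)
z = 12 (z = 16 - 4 = 12)
q = 71836 (q = -20 + 4*17964 = -20 + 71856 = 71836)
z*f(j, 7) - q = 12*(25/7) - 1*71836 = 300/7 - 71836 = -502552/7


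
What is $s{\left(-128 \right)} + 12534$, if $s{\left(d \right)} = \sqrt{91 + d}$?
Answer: $12534 + i \sqrt{37} \approx 12534.0 + 6.0828 i$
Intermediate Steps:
$s{\left(-128 \right)} + 12534 = \sqrt{91 - 128} + 12534 = \sqrt{-37} + 12534 = i \sqrt{37} + 12534 = 12534 + i \sqrt{37}$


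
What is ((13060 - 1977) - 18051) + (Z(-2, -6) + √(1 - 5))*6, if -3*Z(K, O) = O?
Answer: -6956 + 12*I ≈ -6956.0 + 12.0*I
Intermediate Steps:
Z(K, O) = -O/3
((13060 - 1977) - 18051) + (Z(-2, -6) + √(1 - 5))*6 = ((13060 - 1977) - 18051) + (-⅓*(-6) + √(1 - 5))*6 = (11083 - 18051) + (2 + √(-4))*6 = -6968 + (2 + 2*I)*6 = -6968 + (12 + 12*I) = -6956 + 12*I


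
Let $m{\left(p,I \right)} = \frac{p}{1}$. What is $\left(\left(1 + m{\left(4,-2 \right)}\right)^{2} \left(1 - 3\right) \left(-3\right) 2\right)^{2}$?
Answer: $90000$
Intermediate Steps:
$m{\left(p,I \right)} = p$ ($m{\left(p,I \right)} = p 1 = p$)
$\left(\left(1 + m{\left(4,-2 \right)}\right)^{2} \left(1 - 3\right) \left(-3\right) 2\right)^{2} = \left(\left(1 + 4\right)^{2} \left(1 - 3\right) \left(-3\right) 2\right)^{2} = \left(5^{2} \left(-2\right) \left(-3\right) 2\right)^{2} = \left(25 \left(-2\right) \left(-3\right) 2\right)^{2} = \left(\left(-50\right) \left(-3\right) 2\right)^{2} = \left(150 \cdot 2\right)^{2} = 300^{2} = 90000$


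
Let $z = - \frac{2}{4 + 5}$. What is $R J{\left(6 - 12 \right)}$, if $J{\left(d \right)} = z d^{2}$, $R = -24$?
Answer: $192$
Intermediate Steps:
$z = - \frac{2}{9} \approx -0.22222$
$J{\left(d \right)} = - \frac{2 d^{2}}{9}$
$R J{\left(6 - 12 \right)} = - 24 \left(- \frac{2 \left(6 - 12\right)^{2}}{9}\right) = - 24 \left(- \frac{2 \left(-6\right)^{2}}{9}\right) = - 24 \left(\left(- \frac{2}{9}\right) 36\right) = \left(-24\right) \left(-8\right) = 192$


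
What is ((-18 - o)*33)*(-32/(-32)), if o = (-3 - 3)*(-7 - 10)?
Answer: -3960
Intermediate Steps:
o = 102 (o = -6*(-17) = 102)
((-18 - o)*33)*(-32/(-32)) = ((-18 - 1*102)*33)*(-32/(-32)) = ((-18 - 102)*33)*(-32*(-1/32)) = -120*33*1 = -3960*1 = -3960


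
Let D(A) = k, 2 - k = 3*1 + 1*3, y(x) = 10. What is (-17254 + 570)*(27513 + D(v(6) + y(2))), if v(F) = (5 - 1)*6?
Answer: -458960156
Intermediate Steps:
v(F) = 24 (v(F) = 4*6 = 24)
k = -4 (k = 2 - (3*1 + 1*3) = 2 - (3 + 3) = 2 - 1*6 = 2 - 6 = -4)
D(A) = -4
(-17254 + 570)*(27513 + D(v(6) + y(2))) = (-17254 + 570)*(27513 - 4) = -16684*27509 = -458960156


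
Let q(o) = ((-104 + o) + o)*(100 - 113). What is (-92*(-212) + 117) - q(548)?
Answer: 32517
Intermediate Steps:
q(o) = 1352 - 26*o (q(o) = (-104 + 2*o)*(-13) = 1352 - 26*o)
(-92*(-212) + 117) - q(548) = (-92*(-212) + 117) - (1352 - 26*548) = (19504 + 117) - (1352 - 14248) = 19621 - 1*(-12896) = 19621 + 12896 = 32517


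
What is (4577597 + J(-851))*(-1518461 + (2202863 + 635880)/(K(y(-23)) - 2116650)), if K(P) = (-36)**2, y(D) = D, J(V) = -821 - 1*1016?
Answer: -7348865919641183560/1057677 ≈ -6.9481e+12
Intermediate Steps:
J(V) = -1837 (J(V) = -821 - 1016 = -1837)
K(P) = 1296
(4577597 + J(-851))*(-1518461 + (2202863 + 635880)/(K(y(-23)) - 2116650)) = (4577597 - 1837)*(-1518461 + (2202863 + 635880)/(1296 - 2116650)) = 4575760*(-1518461 + 2838743/(-2115354)) = 4575760*(-1518461 + 2838743*(-1/2115354)) = 4575760*(-1518461 - 2838743/2115354) = 4575760*(-3212085388937/2115354) = -7348865919641183560/1057677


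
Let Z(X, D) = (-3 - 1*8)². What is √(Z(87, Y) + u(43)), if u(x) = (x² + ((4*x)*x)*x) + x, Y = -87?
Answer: √320041 ≈ 565.72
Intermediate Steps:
Z(X, D) = 121 (Z(X, D) = (-3 - 8)² = (-11)² = 121)
u(x) = x + x² + 4*x³ (u(x) = (x² + (4*x²)*x) + x = (x² + 4*x³) + x = x + x² + 4*x³)
√(Z(87, Y) + u(43)) = √(121 + 43*(1 + 43 + 4*43²)) = √(121 + 43*(1 + 43 + 4*1849)) = √(121 + 43*(1 + 43 + 7396)) = √(121 + 43*7440) = √(121 + 319920) = √320041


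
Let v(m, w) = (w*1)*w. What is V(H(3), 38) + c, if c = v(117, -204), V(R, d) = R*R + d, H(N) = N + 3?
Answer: 41690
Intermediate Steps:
H(N) = 3 + N
V(R, d) = d + R² (V(R, d) = R² + d = d + R²)
v(m, w) = w² (v(m, w) = w*w = w²)
c = 41616 (c = (-204)² = 41616)
V(H(3), 38) + c = (38 + (3 + 3)²) + 41616 = (38 + 6²) + 41616 = (38 + 36) + 41616 = 74 + 41616 = 41690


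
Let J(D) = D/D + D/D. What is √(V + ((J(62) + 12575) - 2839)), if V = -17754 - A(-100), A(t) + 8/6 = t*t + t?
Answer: 4*I*√10077/3 ≈ 133.85*I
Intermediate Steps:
J(D) = 2 (J(D) = 1 + 1 = 2)
A(t) = -4/3 + t + t² (A(t) = -4/3 + (t*t + t) = -4/3 + (t² + t) = -4/3 + (t + t²) = -4/3 + t + t²)
V = -82958/3 (V = -17754 - (-4/3 - 100 + (-100)²) = -17754 - (-4/3 - 100 + 10000) = -17754 - 1*29696/3 = -17754 - 29696/3 = -82958/3 ≈ -27653.)
√(V + ((J(62) + 12575) - 2839)) = √(-82958/3 + ((2 + 12575) - 2839)) = √(-82958/3 + (12577 - 2839)) = √(-82958/3 + 9738) = √(-53744/3) = 4*I*√10077/3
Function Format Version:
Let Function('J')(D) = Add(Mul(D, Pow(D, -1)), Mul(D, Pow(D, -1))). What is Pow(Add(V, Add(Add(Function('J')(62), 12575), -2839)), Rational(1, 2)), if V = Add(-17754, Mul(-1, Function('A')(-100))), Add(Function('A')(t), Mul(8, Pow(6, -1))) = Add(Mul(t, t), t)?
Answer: Mul(Rational(4, 3), I, Pow(10077, Rational(1, 2))) ≈ Mul(133.85, I)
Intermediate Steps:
Function('J')(D) = 2 (Function('J')(D) = Add(1, 1) = 2)
Function('A')(t) = Add(Rational(-4, 3), t, Pow(t, 2)) (Function('A')(t) = Add(Rational(-4, 3), Add(Mul(t, t), t)) = Add(Rational(-4, 3), Add(Pow(t, 2), t)) = Add(Rational(-4, 3), Add(t, Pow(t, 2))) = Add(Rational(-4, 3), t, Pow(t, 2)))
V = Rational(-82958, 3) (V = Add(-17754, Mul(-1, Add(Rational(-4, 3), -100, Pow(-100, 2)))) = Add(-17754, Mul(-1, Add(Rational(-4, 3), -100, 10000))) = Add(-17754, Mul(-1, Rational(29696, 3))) = Add(-17754, Rational(-29696, 3)) = Rational(-82958, 3) ≈ -27653.)
Pow(Add(V, Add(Add(Function('J')(62), 12575), -2839)), Rational(1, 2)) = Pow(Add(Rational(-82958, 3), Add(Add(2, 12575), -2839)), Rational(1, 2)) = Pow(Add(Rational(-82958, 3), Add(12577, -2839)), Rational(1, 2)) = Pow(Add(Rational(-82958, 3), 9738), Rational(1, 2)) = Pow(Rational(-53744, 3), Rational(1, 2)) = Mul(Rational(4, 3), I, Pow(10077, Rational(1, 2)))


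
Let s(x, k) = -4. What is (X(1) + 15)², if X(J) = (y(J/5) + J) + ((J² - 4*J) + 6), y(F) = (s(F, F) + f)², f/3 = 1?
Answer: 400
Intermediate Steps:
f = 3 (f = 3*1 = 3)
y(F) = 1 (y(F) = (-4 + 3)² = (-1)² = 1)
X(J) = 7 + J² - 3*J (X(J) = (1 + J) + ((J² - 4*J) + 6) = (1 + J) + (6 + J² - 4*J) = 7 + J² - 3*J)
(X(1) + 15)² = ((7 + 1² - 3*1) + 15)² = ((7 + 1 - 3) + 15)² = (5 + 15)² = 20² = 400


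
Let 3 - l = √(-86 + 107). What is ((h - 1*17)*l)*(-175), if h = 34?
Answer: -8925 + 2975*√21 ≈ 4708.2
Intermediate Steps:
l = 3 - √21 (l = 3 - √(-86 + 107) = 3 - √21 ≈ -1.5826)
((h - 1*17)*l)*(-175) = ((34 - 1*17)*(3 - √21))*(-175) = ((34 - 17)*(3 - √21))*(-175) = (17*(3 - √21))*(-175) = (51 - 17*√21)*(-175) = -8925 + 2975*√21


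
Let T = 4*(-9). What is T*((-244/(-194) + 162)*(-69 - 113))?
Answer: 103757472/97 ≈ 1.0697e+6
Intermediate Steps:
T = -36
T*((-244/(-194) + 162)*(-69 - 113)) = -36*(-244/(-194) + 162)*(-69 - 113) = -36*(-244*(-1/194) + 162)*(-182) = -36*(122/97 + 162)*(-182) = -570096*(-182)/97 = -36*(-2882152/97) = 103757472/97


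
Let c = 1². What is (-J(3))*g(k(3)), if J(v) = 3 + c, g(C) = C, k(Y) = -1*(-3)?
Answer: -12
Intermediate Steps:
k(Y) = 3
c = 1
J(v) = 4 (J(v) = 3 + 1 = 4)
(-J(3))*g(k(3)) = -1*4*3 = -4*3 = -12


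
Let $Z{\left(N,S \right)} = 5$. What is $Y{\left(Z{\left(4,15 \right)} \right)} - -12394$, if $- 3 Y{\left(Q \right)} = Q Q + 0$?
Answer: $\frac{37157}{3} \approx 12386.0$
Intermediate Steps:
$Y{\left(Q \right)} = - \frac{Q^{2}}{3}$ ($Y{\left(Q \right)} = - \frac{Q Q + 0}{3} = - \frac{Q^{2} + 0}{3} = - \frac{Q^{2}}{3}$)
$Y{\left(Z{\left(4,15 \right)} \right)} - -12394 = - \frac{5^{2}}{3} - -12394 = \left(- \frac{1}{3}\right) 25 + 12394 = - \frac{25}{3} + 12394 = \frac{37157}{3}$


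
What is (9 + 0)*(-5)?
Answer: -45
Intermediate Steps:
(9 + 0)*(-5) = 9*(-5) = -45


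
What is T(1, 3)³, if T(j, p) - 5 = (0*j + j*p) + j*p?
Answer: 1331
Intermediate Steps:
T(j, p) = 5 + 2*j*p (T(j, p) = 5 + ((0*j + j*p) + j*p) = 5 + ((0 + j*p) + j*p) = 5 + (j*p + j*p) = 5 + 2*j*p)
T(1, 3)³ = (5 + 2*1*3)³ = (5 + 6)³ = 11³ = 1331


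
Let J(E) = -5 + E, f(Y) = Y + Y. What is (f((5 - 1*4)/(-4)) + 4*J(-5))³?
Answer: -531441/8 ≈ -66430.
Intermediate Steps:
f(Y) = 2*Y
(f((5 - 1*4)/(-4)) + 4*J(-5))³ = (2*((5 - 1*4)/(-4)) + 4*(-5 - 5))³ = (2*((5 - 4)*(-¼)) + 4*(-10))³ = (2*(1*(-¼)) - 40)³ = (2*(-¼) - 40)³ = (-½ - 40)³ = (-81/2)³ = -531441/8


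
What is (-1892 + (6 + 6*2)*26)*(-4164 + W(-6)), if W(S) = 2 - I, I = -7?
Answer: 5916720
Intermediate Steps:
W(S) = 9 (W(S) = 2 - 1*(-7) = 2 + 7 = 9)
(-1892 + (6 + 6*2)*26)*(-4164 + W(-6)) = (-1892 + (6 + 6*2)*26)*(-4164 + 9) = (-1892 + (6 + 12)*26)*(-4155) = (-1892 + 18*26)*(-4155) = (-1892 + 468)*(-4155) = -1424*(-4155) = 5916720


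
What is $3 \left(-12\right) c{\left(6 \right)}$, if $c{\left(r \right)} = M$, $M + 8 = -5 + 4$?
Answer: $324$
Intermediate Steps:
$M = -9$ ($M = -8 + \left(-5 + 4\right) = -8 - 1 = -9$)
$c{\left(r \right)} = -9$
$3 \left(-12\right) c{\left(6 \right)} = 3 \left(-12\right) \left(-9\right) = \left(-36\right) \left(-9\right) = 324$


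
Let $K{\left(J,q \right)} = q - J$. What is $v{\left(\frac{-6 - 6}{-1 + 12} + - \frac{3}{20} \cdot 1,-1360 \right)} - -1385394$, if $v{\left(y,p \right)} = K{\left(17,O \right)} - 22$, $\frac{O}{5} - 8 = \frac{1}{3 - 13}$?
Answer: $\frac{2770789}{2} \approx 1.3854 \cdot 10^{6}$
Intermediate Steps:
$O = \frac{79}{2}$ ($O = 40 + \frac{5}{3 - 13} = 40 + \frac{5}{-10} = 40 + 5 \left(- \frac{1}{10}\right) = 40 - \frac{1}{2} = \frac{79}{2} \approx 39.5$)
$v{\left(y,p \right)} = \frac{1}{2}$ ($v{\left(y,p \right)} = \left(\frac{79}{2} - 17\right) - 22 = \frac{45}{2} - 22 = \frac{1}{2}$)
$v{\left(\frac{-6 - 6}{-1 + 12} + - \frac{3}{20} \cdot 1,-1360 \right)} - -1385394 = \frac{1}{2} - -1385394 = \frac{1}{2} + 1385394 = \frac{2770789}{2}$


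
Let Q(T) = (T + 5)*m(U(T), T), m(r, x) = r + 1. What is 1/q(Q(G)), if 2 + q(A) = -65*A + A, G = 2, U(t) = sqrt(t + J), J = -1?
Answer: -1/898 ≈ -0.0011136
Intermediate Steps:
U(t) = sqrt(-1 + t) (U(t) = sqrt(t - 1) = sqrt(-1 + t))
m(r, x) = 1 + r
Q(T) = (1 + sqrt(-1 + T))*(5 + T) (Q(T) = (T + 5)*(1 + sqrt(-1 + T)) = (5 + T)*(1 + sqrt(-1 + T)) = (1 + sqrt(-1 + T))*(5 + T))
q(A) = -2 - 64*A (q(A) = -2 + (-65*A + A) = -2 - 64*A)
1/q(Q(G)) = 1/(-2 - 64*(1 + sqrt(-1 + 2))*(5 + 2)) = 1/(-2 - 64*(1 + sqrt(1))*7) = 1/(-2 - 64*(1 + 1)*7) = 1/(-2 - 128*7) = 1/(-2 - 64*14) = 1/(-2 - 896) = 1/(-898) = -1/898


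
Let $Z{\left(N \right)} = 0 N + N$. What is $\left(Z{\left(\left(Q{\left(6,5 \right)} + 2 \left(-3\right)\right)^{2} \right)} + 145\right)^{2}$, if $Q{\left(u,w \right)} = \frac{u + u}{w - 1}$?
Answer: $23716$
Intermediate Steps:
$Q{\left(u,w \right)} = \frac{2 u}{-1 + w}$
$Z{\left(N \right)} = N$ ($Z{\left(N \right)} = 0 + N = N$)
$\left(Z{\left(\left(Q{\left(6,5 \right)} + 2 \left(-3\right)\right)^{2} \right)} + 145\right)^{2} = \left(\left(2 \cdot 6 \frac{1}{-1 + 5} + 2 \left(-3\right)\right)^{2} + 145\right)^{2} = \left(\left(2 \cdot 6 \cdot \frac{1}{4} - 6\right)^{2} + 145\right)^{2} = \left(\left(3 - 6\right)^{2} + 145\right)^{2} = \left(\left(-3\right)^{2} + 145\right)^{2} = \left(9 + 145\right)^{2} = 154^{2} = 23716$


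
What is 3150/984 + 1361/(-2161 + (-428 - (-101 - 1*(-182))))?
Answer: 589273/218940 ≈ 2.6915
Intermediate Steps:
3150/984 + 1361/(-2161 + (-428 - (-101 - 1*(-182)))) = 3150*(1/984) + 1361/(-2161 + (-428 - (-101 + 182))) = 525/164 + 1361/(-2161 + (-428 - 1*81)) = 525/164 + 1361/(-2161 + (-428 - 81)) = 525/164 + 1361/(-2161 - 509) = 525/164 + 1361/(-2670) = 525/164 + 1361*(-1/2670) = 525/164 - 1361/2670 = 589273/218940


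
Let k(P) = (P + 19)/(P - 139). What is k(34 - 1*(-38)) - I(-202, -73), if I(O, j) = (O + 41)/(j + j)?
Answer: -24073/9782 ≈ -2.4609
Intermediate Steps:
I(O, j) = (41 + O)/(2*j) (I(O, j) = (41 + O)/((2*j)) = (41 + O)*(1/(2*j)) = (41 + O)/(2*j))
k(P) = (19 + P)/(-139 + P)
k(34 - 1*(-38)) - I(-202, -73) = (19 + (34 - 1*(-38)))/(-139 + (34 - 1*(-38))) - (41 - 202)/(2*(-73)) = (19 + (34 + 38))/(-139 + (34 + 38)) - (-1)*(-161)/(2*73) = (19 + 72)/(-139 + 72) - 1*161/146 = 91/(-67) - 161/146 = -1/67*91 - 161/146 = -91/67 - 161/146 = -24073/9782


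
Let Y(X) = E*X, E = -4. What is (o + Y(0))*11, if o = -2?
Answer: -22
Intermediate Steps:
Y(X) = -4*X
(o + Y(0))*11 = (-2 - 4*0)*11 = (-2 + 0)*11 = -2*11 = -22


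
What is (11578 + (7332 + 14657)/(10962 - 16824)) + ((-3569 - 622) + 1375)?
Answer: 51340855/5862 ≈ 8758.3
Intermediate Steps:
(11578 + (7332 + 14657)/(10962 - 16824)) + ((-3569 - 622) + 1375) = (11578 + 21989/(-5862)) + (-4191 + 1375) = (11578 + 21989*(-1/5862)) - 2816 = (11578 - 21989/5862) - 2816 = 67848247/5862 - 2816 = 51340855/5862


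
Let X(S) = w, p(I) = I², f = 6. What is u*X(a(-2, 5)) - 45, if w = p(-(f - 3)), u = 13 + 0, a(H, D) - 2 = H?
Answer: 72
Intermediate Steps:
a(H, D) = 2 + H
u = 13
w = 9 (w = (-(6 - 3))² = (-1*3)² = (-3)² = 9)
X(S) = 9
u*X(a(-2, 5)) - 45 = 13*9 - 45 = 117 - 45 = 72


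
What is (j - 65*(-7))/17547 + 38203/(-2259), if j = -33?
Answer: -223131581/13212891 ≈ -16.887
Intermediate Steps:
(j - 65*(-7))/17547 + 38203/(-2259) = (-33 - 65*(-7))/17547 + 38203/(-2259) = (-33 + 455)*(1/17547) + 38203*(-1/2259) = 422*(1/17547) - 38203/2259 = 422/17547 - 38203/2259 = -223131581/13212891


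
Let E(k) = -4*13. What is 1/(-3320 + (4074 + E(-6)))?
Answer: 1/702 ≈ 0.0014245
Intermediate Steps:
E(k) = -52
1/(-3320 + (4074 + E(-6))) = 1/(-3320 + (4074 - 52)) = 1/(-3320 + 4022) = 1/702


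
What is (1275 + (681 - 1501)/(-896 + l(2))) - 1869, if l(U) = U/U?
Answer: -106162/179 ≈ -593.08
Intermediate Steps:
l(U) = 1
(1275 + (681 - 1501)/(-896 + l(2))) - 1869 = (1275 + (681 - 1501)/(-896 + 1)) - 1869 = (1275 - 820/(-895)) - 1869 = (1275 - 820*(-1/895)) - 1869 = (1275 + 164/179) - 1869 = 228389/179 - 1869 = -106162/179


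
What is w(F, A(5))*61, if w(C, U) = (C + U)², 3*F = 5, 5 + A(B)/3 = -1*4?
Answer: 352336/9 ≈ 39148.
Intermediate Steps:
A(B) = -27 (A(B) = -15 + 3*(-1*4) = -15 + 3*(-4) = -15 - 12 = -27)
F = 5/3 (F = (⅓)*5 = 5/3 ≈ 1.6667)
w(F, A(5))*61 = (5/3 - 27)²*61 = (-76/3)²*61 = (5776/9)*61 = 352336/9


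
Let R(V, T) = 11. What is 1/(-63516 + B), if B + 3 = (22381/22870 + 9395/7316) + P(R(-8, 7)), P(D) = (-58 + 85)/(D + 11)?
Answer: -920243060/58449707222177 ≈ -1.5744e-5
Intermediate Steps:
P(D) = 27/(11 + D)
B = 450976783/920243060 (B = -3 + ((22381/22870 + 9395/7316) + 27/(11 + 11)) = -3 + ((22381*(1/22870) + 9395*(1/7316)) + 27/22) = -3 + ((22381/22870 + 9395/7316) + 27*(1/22)) = -3 + (189301523/83658460 + 27/22) = -3 + 3211705963/920243060 = 450976783/920243060 ≈ 0.49006)
1/(-63516 + B) = 1/(-63516 + 450976783/920243060) = 1/(-58449707222177/920243060) = -920243060/58449707222177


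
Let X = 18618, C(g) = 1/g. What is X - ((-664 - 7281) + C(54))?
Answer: 1434401/54 ≈ 26563.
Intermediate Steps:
X - ((-664 - 7281) + C(54)) = 18618 - ((-664 - 7281) + 1/54) = 18618 - (-7945 + 1/54) = 18618 - 1*(-429029/54) = 18618 + 429029/54 = 1434401/54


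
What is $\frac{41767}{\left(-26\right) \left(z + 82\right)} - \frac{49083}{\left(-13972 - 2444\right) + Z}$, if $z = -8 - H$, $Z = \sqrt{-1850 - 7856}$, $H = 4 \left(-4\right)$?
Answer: $- \frac{4685270424467}{315308871540} + \frac{49083 i \sqrt{9706}}{269494762} \approx -14.859 + 0.017943 i$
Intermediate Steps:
$H = -16$
$Z = i \sqrt{9706}$ ($Z = \sqrt{-9706} = i \sqrt{9706} \approx 98.519 i$)
$z = 8$ ($z = -8 - -16 = -8 + 16 = 8$)
$\frac{41767}{\left(-26\right) \left(z + 82\right)} - \frac{49083}{\left(-13972 - 2444\right) + Z} = \frac{41767}{\left(-26\right) \left(8 + 82\right)} - \frac{49083}{\left(-13972 - 2444\right) + i \sqrt{9706}} = \frac{41767}{\left(-26\right) 90} - \frac{49083}{-16416 + i \sqrt{9706}} = \frac{41767}{-2340} - \frac{49083}{-16416 + i \sqrt{9706}} = 41767 \left(- \frac{1}{2340}\right) - \frac{49083}{-16416 + i \sqrt{9706}} = - \frac{41767}{2340} - \frac{49083}{-16416 + i \sqrt{9706}}$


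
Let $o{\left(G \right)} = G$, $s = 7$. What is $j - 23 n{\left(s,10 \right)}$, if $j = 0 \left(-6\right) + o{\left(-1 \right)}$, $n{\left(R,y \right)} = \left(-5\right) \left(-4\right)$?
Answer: $-461$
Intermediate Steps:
$n{\left(R,y \right)} = 20$
$j = -1$ ($j = 0 \left(-6\right) - 1 = 0 - 1 = -1$)
$j - 23 n{\left(s,10 \right)} = -1 - 460 = -461$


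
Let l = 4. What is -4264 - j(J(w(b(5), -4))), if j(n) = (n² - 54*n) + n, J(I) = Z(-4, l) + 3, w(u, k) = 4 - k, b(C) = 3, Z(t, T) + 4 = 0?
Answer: -4318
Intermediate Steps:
Z(t, T) = -4 (Z(t, T) = -4 + 0 = -4)
J(I) = -1 (J(I) = -4 + 3 = -1)
j(n) = n² - 53*n
-4264 - j(J(w(b(5), -4))) = -4264 - (-1)*(-53 - 1) = -4264 - (-1)*(-54) = -4264 - 1*54 = -4264 - 54 = -4318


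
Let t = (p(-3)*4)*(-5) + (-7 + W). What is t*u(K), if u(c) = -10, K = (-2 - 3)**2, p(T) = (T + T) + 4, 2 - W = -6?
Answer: -410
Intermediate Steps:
W = 8 (W = 2 - 1*(-6) = 2 + 6 = 8)
p(T) = 4 + 2*T (p(T) = 2*T + 4 = 4 + 2*T)
K = 25 (K = (-5)**2 = 25)
t = 41 (t = ((4 + 2*(-3))*4)*(-5) + (-7 + 8) = ((4 - 6)*4)*(-5) + 1 = -2*4*(-5) + 1 = -8*(-5) + 1 = 40 + 1 = 41)
t*u(K) = 41*(-10) = -410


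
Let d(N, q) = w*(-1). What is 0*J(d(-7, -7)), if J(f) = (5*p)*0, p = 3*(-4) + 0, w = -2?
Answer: 0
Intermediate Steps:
p = -12 (p = -12 + 0 = -12)
d(N, q) = 2 (d(N, q) = -2*(-1) = 2)
J(f) = 0 (J(f) = (5*(-12))*0 = -60*0 = 0)
0*J(d(-7, -7)) = 0*0 = 0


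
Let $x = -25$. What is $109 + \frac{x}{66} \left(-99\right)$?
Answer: $\frac{293}{2} \approx 146.5$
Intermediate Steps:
$109 + \frac{x}{66} \left(-99\right) = 109 + - \frac{25}{66} \left(-99\right) = 109 + \left(-25\right) \frac{1}{66} \left(-99\right) = 109 - - \frac{75}{2} = 109 + \frac{75}{2} = \frac{293}{2}$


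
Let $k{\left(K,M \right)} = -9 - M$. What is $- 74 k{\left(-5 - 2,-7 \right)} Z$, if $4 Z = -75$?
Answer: $-2775$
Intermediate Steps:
$Z = - \frac{75}{4}$ ($Z = \frac{1}{4} \left(-75\right) = - \frac{75}{4} \approx -18.75$)
$- 74 k{\left(-5 - 2,-7 \right)} Z = - 74 \left(-9 - -7\right) \left(- \frac{75}{4}\right) = - 74 \left(-9 + 7\right) \left(- \frac{75}{4}\right) = \left(-74\right) \left(-2\right) \left(- \frac{75}{4}\right) = 148 \left(- \frac{75}{4}\right) = -2775$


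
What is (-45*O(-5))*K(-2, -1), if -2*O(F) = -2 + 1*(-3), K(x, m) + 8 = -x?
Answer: 675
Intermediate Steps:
K(x, m) = -8 - x
O(F) = 5/2 (O(F) = -(-2 + 1*(-3))/2 = -(-2 - 3)/2 = -½*(-5) = 5/2)
(-45*O(-5))*K(-2, -1) = (-45*5/2)*(-8 - 1*(-2)) = -225*(-8 + 2)/2 = -225/2*(-6) = 675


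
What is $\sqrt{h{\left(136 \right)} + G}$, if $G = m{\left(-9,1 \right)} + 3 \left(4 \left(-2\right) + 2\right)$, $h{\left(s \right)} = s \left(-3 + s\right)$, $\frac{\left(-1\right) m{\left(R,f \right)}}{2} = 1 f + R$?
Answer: $\sqrt{18086} \approx 134.48$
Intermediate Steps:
$m{\left(R,f \right)} = - 2 R - 2 f$ ($m{\left(R,f \right)} = - 2 \left(1 f + R\right) = - 2 \left(f + R\right) = - 2 \left(R + f\right) = - 2 R - 2 f$)
$G = -2$ ($G = \left(\left(-2\right) \left(-9\right) - 2\right) + 3 \left(4 \left(-2\right) + 2\right) = \left(18 - 2\right) + 3 \left(-8 + 2\right) = 16 + 3 \left(-6\right) = 16 - 18 = -2$)
$\sqrt{h{\left(136 \right)} + G} = \sqrt{136 \left(-3 + 136\right) - 2} = \sqrt{136 \cdot 133 - 2} = \sqrt{18088 - 2} = \sqrt{18086}$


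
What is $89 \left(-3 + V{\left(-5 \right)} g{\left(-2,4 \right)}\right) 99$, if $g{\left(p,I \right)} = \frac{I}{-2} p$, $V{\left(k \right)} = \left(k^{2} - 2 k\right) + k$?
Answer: $1030887$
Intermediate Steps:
$V{\left(k \right)} = k^{2} - k$
$g{\left(p,I \right)} = - \frac{I p}{2}$ ($g{\left(p,I \right)} = I \left(- \frac{1}{2}\right) p = - \frac{I}{2} p = - \frac{I p}{2}$)
$89 \left(-3 + V{\left(-5 \right)} g{\left(-2,4 \right)}\right) 99 = 89 \left(-3 + - 5 \left(-1 - 5\right) \left(\left(- \frac{1}{2}\right) 4 \left(-2\right)\right)\right) 99 = 89 \left(-3 + \left(-5\right) \left(-6\right) 4\right) 99 = 89 \left(-3 + 30 \cdot 4\right) 99 = 89 \left(-3 + 120\right) 99 = 89 \cdot 117 \cdot 99 = 10413 \cdot 99 = 1030887$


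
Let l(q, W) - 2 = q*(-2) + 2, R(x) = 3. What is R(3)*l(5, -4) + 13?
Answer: -5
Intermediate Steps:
l(q, W) = 4 - 2*q (l(q, W) = 2 + (q*(-2) + 2) = 2 + (-2*q + 2) = 2 + (2 - 2*q) = 4 - 2*q)
R(3)*l(5, -4) + 13 = 3*(4 - 2*5) + 13 = 3*(4 - 10) + 13 = 3*(-6) + 13 = -18 + 13 = -5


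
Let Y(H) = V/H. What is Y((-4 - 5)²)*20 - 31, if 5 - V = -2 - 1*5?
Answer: -757/27 ≈ -28.037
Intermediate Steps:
V = 12 (V = 5 - (-2 - 1*5) = 5 - (-2 - 5) = 5 - 1*(-7) = 5 + 7 = 12)
Y(H) = 12/H
Y((-4 - 5)²)*20 - 31 = (12/((-4 - 5)²))*20 - 31 = (12/((-9)²))*20 - 31 = (12/81)*20 - 31 = (12*(1/81))*20 - 31 = (4/27)*20 - 31 = 80/27 - 31 = -757/27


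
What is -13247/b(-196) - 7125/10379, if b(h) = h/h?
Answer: -137497738/10379 ≈ -13248.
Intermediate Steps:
b(h) = 1
-13247/b(-196) - 7125/10379 = -13247/1 - 7125/10379 = -13247*1 - 7125*1/10379 = -13247 - 7125/10379 = -137497738/10379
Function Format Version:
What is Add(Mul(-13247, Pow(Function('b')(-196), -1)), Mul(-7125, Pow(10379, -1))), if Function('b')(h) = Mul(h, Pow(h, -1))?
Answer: Rational(-137497738, 10379) ≈ -13248.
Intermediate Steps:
Function('b')(h) = 1
Add(Mul(-13247, Pow(Function('b')(-196), -1)), Mul(-7125, Pow(10379, -1))) = Add(Mul(-13247, Pow(1, -1)), Mul(-7125, Pow(10379, -1))) = Add(Mul(-13247, 1), Mul(-7125, Rational(1, 10379))) = Add(-13247, Rational(-7125, 10379)) = Rational(-137497738, 10379)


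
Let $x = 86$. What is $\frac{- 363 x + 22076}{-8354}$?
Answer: $\frac{4571}{4177} \approx 1.0943$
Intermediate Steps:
$\frac{- 363 x + 22076}{-8354} = \frac{\left(-363\right) 86 + 22076}{-8354} = \left(-31218 + 22076\right) \left(- \frac{1}{8354}\right) = \left(-9142\right) \left(- \frac{1}{8354}\right) = \frac{4571}{4177}$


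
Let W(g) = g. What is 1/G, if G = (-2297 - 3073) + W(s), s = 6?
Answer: -1/5364 ≈ -0.00018643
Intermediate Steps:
G = -5364 (G = (-2297 - 3073) + 6 = -5370 + 6 = -5364)
1/G = 1/(-5364) = -1/5364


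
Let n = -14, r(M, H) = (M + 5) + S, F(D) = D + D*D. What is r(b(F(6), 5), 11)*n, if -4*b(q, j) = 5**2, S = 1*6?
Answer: -133/2 ≈ -66.500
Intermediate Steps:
F(D) = D + D**2
S = 6
b(q, j) = -25/4 (b(q, j) = -1/4*5**2 = -1/4*25 = -25/4)
r(M, H) = 11 + M (r(M, H) = (M + 5) + 6 = (5 + M) + 6 = 11 + M)
r(b(F(6), 5), 11)*n = (11 - 25/4)*(-14) = (19/4)*(-14) = -133/2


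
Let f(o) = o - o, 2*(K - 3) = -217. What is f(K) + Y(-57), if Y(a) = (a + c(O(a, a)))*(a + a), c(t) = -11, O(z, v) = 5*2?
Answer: 7752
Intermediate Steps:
K = -211/2 (K = 3 + (½)*(-217) = 3 - 217/2 = -211/2 ≈ -105.50)
O(z, v) = 10
Y(a) = 2*a*(-11 + a) (Y(a) = (a - 11)*(a + a) = (-11 + a)*(2*a) = 2*a*(-11 + a))
f(o) = 0
f(K) + Y(-57) = 0 + 2*(-57)*(-11 - 57) = 0 + 2*(-57)*(-68) = 0 + 7752 = 7752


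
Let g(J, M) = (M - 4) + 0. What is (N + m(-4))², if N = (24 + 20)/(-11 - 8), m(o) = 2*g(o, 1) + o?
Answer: 54756/361 ≈ 151.68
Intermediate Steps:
g(J, M) = -4 + M (g(J, M) = (-4 + M) + 0 = -4 + M)
m(o) = -6 + o (m(o) = 2*(-4 + 1) + o = 2*(-3) + o = -6 + o)
N = -44/19 (N = 44/(-19) = 44*(-1/19) = -44/19 ≈ -2.3158)
(N + m(-4))² = (-44/19 + (-6 - 4))² = (-44/19 - 10)² = (-234/19)² = 54756/361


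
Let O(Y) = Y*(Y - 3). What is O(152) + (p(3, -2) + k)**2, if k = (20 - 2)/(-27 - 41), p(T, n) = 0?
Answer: 26181169/1156 ≈ 22648.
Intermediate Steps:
k = -9/34 (k = 18/(-68) = 18*(-1/68) = -9/34 ≈ -0.26471)
O(Y) = Y*(-3 + Y)
O(152) + (p(3, -2) + k)**2 = 152*(-3 + 152) + (0 - 9/34)**2 = 152*149 + (-9/34)**2 = 22648 + 81/1156 = 26181169/1156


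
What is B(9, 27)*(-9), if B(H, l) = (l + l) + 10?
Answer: -576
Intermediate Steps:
B(H, l) = 10 + 2*l (B(H, l) = 2*l + 10 = 10 + 2*l)
B(9, 27)*(-9) = (10 + 2*27)*(-9) = (10 + 54)*(-9) = 64*(-9) = -576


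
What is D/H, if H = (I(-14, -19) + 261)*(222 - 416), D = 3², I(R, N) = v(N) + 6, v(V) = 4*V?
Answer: -9/37054 ≈ -0.00024289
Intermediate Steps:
I(R, N) = 6 + 4*N (I(R, N) = 4*N + 6 = 6 + 4*N)
D = 9
H = -37054 (H = ((6 + 4*(-19)) + 261)*(222 - 416) = ((6 - 76) + 261)*(-194) = (-70 + 261)*(-194) = 191*(-194) = -37054)
D/H = 9/(-37054) = 9*(-1/37054) = -9/37054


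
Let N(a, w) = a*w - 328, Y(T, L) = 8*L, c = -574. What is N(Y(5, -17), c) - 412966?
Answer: -335230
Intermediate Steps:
N(a, w) = -328 + a*w
N(Y(5, -17), c) - 412966 = (-328 + (8*(-17))*(-574)) - 412966 = (-328 - 136*(-574)) - 412966 = (-328 + 78064) - 412966 = 77736 - 412966 = -335230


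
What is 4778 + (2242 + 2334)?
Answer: 9354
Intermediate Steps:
4778 + (2242 + 2334) = 4778 + 4576 = 9354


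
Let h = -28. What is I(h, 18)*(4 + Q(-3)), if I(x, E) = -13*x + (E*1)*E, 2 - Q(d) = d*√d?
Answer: 4128 + 2064*I*√3 ≈ 4128.0 + 3575.0*I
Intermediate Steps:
Q(d) = 2 - d^(3/2) (Q(d) = 2 - d*√d = 2 - d^(3/2))
I(x, E) = E² - 13*x (I(x, E) = -13*x + E*E = -13*x + E² = E² - 13*x)
I(h, 18)*(4 + Q(-3)) = (18² - 13*(-28))*(4 + (2 - (-3)^(3/2))) = (324 + 364)*(4 + (2 - (-3)*I*√3)) = 688*(4 + (2 + 3*I*√3)) = 688*(6 + 3*I*√3) = 4128 + 2064*I*√3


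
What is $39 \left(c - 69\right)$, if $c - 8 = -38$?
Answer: $-3861$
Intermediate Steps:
$c = -30$ ($c = 8 - 38 = -30$)
$39 \left(c - 69\right) = 39 \left(-30 - 69\right) = 39 \left(-99\right) = -3861$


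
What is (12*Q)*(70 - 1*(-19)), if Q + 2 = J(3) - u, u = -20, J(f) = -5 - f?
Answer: 10680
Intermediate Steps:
Q = 10 (Q = -2 + ((-5 - 1*3) - 1*(-20)) = -2 + ((-5 - 3) + 20) = -2 + (-8 + 20) = -2 + 12 = 10)
(12*Q)*(70 - 1*(-19)) = (12*10)*(70 - 1*(-19)) = 120*(70 + 19) = 120*89 = 10680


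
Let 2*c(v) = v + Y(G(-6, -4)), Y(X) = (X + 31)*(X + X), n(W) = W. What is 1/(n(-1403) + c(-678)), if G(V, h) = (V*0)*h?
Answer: -1/1742 ≈ -0.00057405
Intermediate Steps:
G(V, h) = 0 (G(V, h) = 0*h = 0)
Y(X) = 2*X*(31 + X) (Y(X) = (31 + X)*(2*X) = 2*X*(31 + X))
c(v) = v/2 (c(v) = (v + 2*0*(31 + 0))/2 = (v + 2*0*31)/2 = (v + 0)/2 = v/2)
1/(n(-1403) + c(-678)) = 1/(-1403 + (½)*(-678)) = 1/(-1403 - 339) = 1/(-1742) = -1/1742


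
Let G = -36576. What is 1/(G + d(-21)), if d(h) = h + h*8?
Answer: -1/36765 ≈ -2.7200e-5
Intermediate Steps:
d(h) = 9*h (d(h) = h + 8*h = 9*h)
1/(G + d(-21)) = 1/(-36576 + 9*(-21)) = 1/(-36576 - 189) = 1/(-36765) = -1/36765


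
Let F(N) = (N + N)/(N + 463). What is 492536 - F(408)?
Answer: 428998040/871 ≈ 4.9254e+5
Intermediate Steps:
F(N) = 2*N/(463 + N) (F(N) = (2*N)/(463 + N) = 2*N/(463 + N))
492536 - F(408) = 492536 - 2*408/(463 + 408) = 492536 - 2*408/871 = 492536 - 1*816/871 = 492536 - 816/871 = 428998040/871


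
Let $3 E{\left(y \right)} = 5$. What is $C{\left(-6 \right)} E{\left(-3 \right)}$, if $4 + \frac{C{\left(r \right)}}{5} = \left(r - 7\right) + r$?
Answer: $- \frac{575}{3} \approx -191.67$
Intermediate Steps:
$C{\left(r \right)} = -55 + 10 r$ ($C{\left(r \right)} = -20 + 5 \left(\left(r - 7\right) + r\right) = -20 + 5 \left(\left(-7 + r\right) + r\right) = -20 + 5 \left(-7 + 2 r\right) = -20 + \left(-35 + 10 r\right) = -55 + 10 r$)
$E{\left(y \right)} = \frac{5}{3}$ ($E{\left(y \right)} = \frac{1}{3} \cdot 5 = \frac{5}{3}$)
$C{\left(-6 \right)} E{\left(-3 \right)} = \left(-55 + 10 \left(-6\right)\right) \frac{5}{3} = \left(-55 - 60\right) \frac{5}{3} = \left(-115\right) \frac{5}{3} = - \frac{575}{3}$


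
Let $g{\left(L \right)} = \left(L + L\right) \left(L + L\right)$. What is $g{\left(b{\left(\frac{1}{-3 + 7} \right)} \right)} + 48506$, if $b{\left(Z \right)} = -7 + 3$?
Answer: $48570$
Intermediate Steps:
$b{\left(Z \right)} = -4$
$g{\left(L \right)} = 4 L^{2}$ ($g{\left(L \right)} = 2 L 2 L = 4 L^{2}$)
$g{\left(b{\left(\frac{1}{-3 + 7} \right)} \right)} + 48506 = 4 \left(-4\right)^{2} + 48506 = 4 \cdot 16 + 48506 = 64 + 48506 = 48570$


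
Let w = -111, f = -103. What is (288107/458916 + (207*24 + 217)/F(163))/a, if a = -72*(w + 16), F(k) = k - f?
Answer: 1228057961/417485063520 ≈ 0.0029416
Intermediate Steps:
F(k) = 103 + k (F(k) = k - 1*(-103) = k + 103 = 103 + k)
a = 6840 (a = -72*(-111 + 16) = -72*(-95) = 6840)
(288107/458916 + (207*24 + 217)/F(163))/a = (288107/458916 + (207*24 + 217)/(103 + 163))/6840 = (288107*(1/458916) + (4968 + 217)/266)*(1/6840) = (288107/458916 + 5185*(1/266))*(1/6840) = (288107/458916 + 5185/266)*(1/6840) = (1228057961/61035828)*(1/6840) = 1228057961/417485063520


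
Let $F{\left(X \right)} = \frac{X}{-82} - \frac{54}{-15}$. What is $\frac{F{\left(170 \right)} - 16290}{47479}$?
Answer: $- \frac{3339137}{9733195} \approx -0.34307$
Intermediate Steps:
$F{\left(X \right)} = \frac{18}{5} - \frac{X}{82}$ ($F{\left(X \right)} = X \left(- \frac{1}{82}\right) - - \frac{18}{5} = - \frac{X}{82} + \frac{18}{5} = \frac{18}{5} - \frac{X}{82}$)
$\frac{F{\left(170 \right)} - 16290}{47479} = \frac{\left(\frac{18}{5} - \frac{85}{41}\right) - 16290}{47479} = \left(\left(\frac{18}{5} - \frac{85}{41}\right) - 16290\right) \frac{1}{47479} = \left(\frac{313}{205} - 16290\right) \frac{1}{47479} = \left(- \frac{3339137}{205}\right) \frac{1}{47479} = - \frac{3339137}{9733195}$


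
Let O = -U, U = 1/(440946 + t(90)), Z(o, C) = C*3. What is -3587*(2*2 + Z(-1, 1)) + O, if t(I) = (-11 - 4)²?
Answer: -11077362640/441171 ≈ -25109.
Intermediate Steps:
t(I) = 225 (t(I) = (-15)² = 225)
Z(o, C) = 3*C
U = 1/441171 (U = 1/(440946 + 225) = 1/441171 ≈ 2.2667e-6)
O = -1/441171 (O = -1*1/441171 = -1/441171 ≈ -2.2667e-6)
-3587*(2*2 + Z(-1, 1)) + O = -3587*(2*2 + 3*1) - 1/441171 = -3587*(4 + 3) - 1/441171 = -3587*7 - 1/441171 = -25109 - 1/441171 = -11077362640/441171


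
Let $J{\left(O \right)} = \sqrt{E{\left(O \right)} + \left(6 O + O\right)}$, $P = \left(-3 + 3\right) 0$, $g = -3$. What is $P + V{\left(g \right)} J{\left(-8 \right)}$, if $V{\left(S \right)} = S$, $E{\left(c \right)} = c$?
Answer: $- 24 i \approx - 24.0 i$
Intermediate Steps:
$P = 0$ ($P = 0 \cdot 0 = 0$)
$J{\left(O \right)} = 2 \sqrt{2} \sqrt{O}$ ($J{\left(O \right)} = \sqrt{O + \left(6 O + O\right)} = \sqrt{O + 7 O} = \sqrt{8 O} = 2 \sqrt{2} \sqrt{O}$)
$P + V{\left(g \right)} J{\left(-8 \right)} = 0 - 3 \cdot 2 \sqrt{2} \sqrt{-8} = 0 - 3 \cdot 2 \sqrt{2} \cdot 2 i \sqrt{2} = 0 - 3 \cdot 8 i = 0 - 24 i = - 24 i$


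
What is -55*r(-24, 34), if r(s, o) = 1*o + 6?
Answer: -2200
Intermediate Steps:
r(s, o) = 6 + o (r(s, o) = o + 6 = 6 + o)
-55*r(-24, 34) = -55*(6 + 34) = -55*40 = -2200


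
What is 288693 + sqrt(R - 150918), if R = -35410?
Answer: 288693 + 2*I*sqrt(46582) ≈ 2.8869e+5 + 431.66*I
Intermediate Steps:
288693 + sqrt(R - 150918) = 288693 + sqrt(-35410 - 150918) = 288693 + sqrt(-186328) = 288693 + 2*I*sqrt(46582)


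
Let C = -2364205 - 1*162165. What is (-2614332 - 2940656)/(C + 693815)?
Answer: 5554988/1832555 ≈ 3.0313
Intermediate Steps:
C = -2526370 (C = -2364205 - 162165 = -2526370)
(-2614332 - 2940656)/(C + 693815) = (-2614332 - 2940656)/(-2526370 + 693815) = -5554988/(-1832555) = -5554988*(-1/1832555) = 5554988/1832555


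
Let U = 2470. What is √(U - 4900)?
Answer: 9*I*√30 ≈ 49.295*I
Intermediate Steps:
√(U - 4900) = √(2470 - 4900) = √(-2430) = 9*I*√30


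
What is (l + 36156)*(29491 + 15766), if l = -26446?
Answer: 439445470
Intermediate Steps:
(l + 36156)*(29491 + 15766) = (-26446 + 36156)*(29491 + 15766) = 9710*45257 = 439445470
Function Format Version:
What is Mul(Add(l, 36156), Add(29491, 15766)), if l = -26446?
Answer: 439445470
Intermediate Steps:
Mul(Add(l, 36156), Add(29491, 15766)) = Mul(Add(-26446, 36156), Add(29491, 15766)) = Mul(9710, 45257) = 439445470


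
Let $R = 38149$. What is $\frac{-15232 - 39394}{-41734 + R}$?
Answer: $\frac{54626}{3585} \approx 15.237$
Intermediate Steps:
$\frac{-15232 - 39394}{-41734 + R} = \frac{-15232 - 39394}{-41734 + 38149} = - \frac{54626}{-3585} = \left(-54626\right) \left(- \frac{1}{3585}\right) = \frac{54626}{3585}$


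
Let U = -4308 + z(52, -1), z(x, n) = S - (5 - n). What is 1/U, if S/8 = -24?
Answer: -1/4506 ≈ -0.00022193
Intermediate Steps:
S = -192 (S = 8*(-24) = -192)
z(x, n) = -197 + n (z(x, n) = -192 - (5 - n) = -192 + (-5 + n) = -197 + n)
U = -4506 (U = -4308 + (-197 - 1) = -4308 - 198 = -4506)
1/U = 1/(-4506) = -1/4506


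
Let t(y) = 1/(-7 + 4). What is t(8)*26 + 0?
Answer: -26/3 ≈ -8.6667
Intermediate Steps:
t(y) = -1/3 (t(y) = 1/(-3) = -1/3)
t(8)*26 + 0 = -1/3*26 + 0 = -26/3 + 0 = -26/3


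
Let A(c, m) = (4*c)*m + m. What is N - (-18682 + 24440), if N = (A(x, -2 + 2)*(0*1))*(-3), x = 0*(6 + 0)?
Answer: -5758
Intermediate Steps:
x = 0 (x = 0*6 = 0)
A(c, m) = m + 4*c*m (A(c, m) = 4*c*m + m = m + 4*c*m)
N = 0 (N = (((-2 + 2)*(1 + 4*0))*(0*1))*(-3) = ((0*(1 + 0))*0)*(-3) = ((0*1)*0)*(-3) = (0*0)*(-3) = 0*(-3) = 0)
N - (-18682 + 24440) = 0 - (-18682 + 24440) = 0 - 1*5758 = 0 - 5758 = -5758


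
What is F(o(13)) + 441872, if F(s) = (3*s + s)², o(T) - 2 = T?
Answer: 445472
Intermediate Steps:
o(T) = 2 + T
F(s) = 16*s² (F(s) = (4*s)² = 16*s²)
F(o(13)) + 441872 = 16*(2 + 13)² + 441872 = 16*15² + 441872 = 16*225 + 441872 = 3600 + 441872 = 445472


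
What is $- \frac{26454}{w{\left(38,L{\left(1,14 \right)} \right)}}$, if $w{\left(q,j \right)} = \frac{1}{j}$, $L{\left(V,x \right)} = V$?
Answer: $-26454$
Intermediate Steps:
$- \frac{26454}{w{\left(38,L{\left(1,14 \right)} \right)}} = - \frac{26454}{1^{-1}} = - \frac{26454}{1} = \left(-26454\right) 1 = -26454$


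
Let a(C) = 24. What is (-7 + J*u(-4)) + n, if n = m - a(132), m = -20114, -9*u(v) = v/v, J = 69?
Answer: -60458/3 ≈ -20153.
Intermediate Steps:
u(v) = -1/9 (u(v) = -v/(9*v) = -1/9*1 = -1/9)
n = -20138 (n = -20114 - 1*24 = -20114 - 24 = -20138)
(-7 + J*u(-4)) + n = (-7 + 69*(-1/9)) - 20138 = (-7 - 23/3) - 20138 = -44/3 - 20138 = -60458/3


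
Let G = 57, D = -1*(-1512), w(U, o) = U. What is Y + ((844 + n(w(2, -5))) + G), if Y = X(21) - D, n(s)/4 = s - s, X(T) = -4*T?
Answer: -695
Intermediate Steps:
n(s) = 0 (n(s) = 4*(s - s) = 4*0 = 0)
D = 1512
Y = -1596 (Y = -4*21 - 1*1512 = -84 - 1512 = -1596)
Y + ((844 + n(w(2, -5))) + G) = -1596 + ((844 + 0) + 57) = -1596 + (844 + 57) = -1596 + 901 = -695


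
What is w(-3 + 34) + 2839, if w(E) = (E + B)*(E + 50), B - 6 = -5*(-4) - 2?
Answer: 7294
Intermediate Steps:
B = 24 (B = 6 + (-5*(-4) - 2) = 6 + (20 - 2) = 6 + 18 = 24)
w(E) = (24 + E)*(50 + E) (w(E) = (E + 24)*(E + 50) = (24 + E)*(50 + E))
w(-3 + 34) + 2839 = (1200 + (-3 + 34)² + 74*(-3 + 34)) + 2839 = (1200 + 31² + 74*31) + 2839 = (1200 + 961 + 2294) + 2839 = 4455 + 2839 = 7294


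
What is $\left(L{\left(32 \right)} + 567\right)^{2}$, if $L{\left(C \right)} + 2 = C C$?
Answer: $2524921$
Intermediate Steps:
$L{\left(C \right)} = -2 + C^{2}$ ($L{\left(C \right)} = -2 + C C = -2 + C^{2}$)
$\left(L{\left(32 \right)} + 567\right)^{2} = \left(\left(-2 + 32^{2}\right) + 567\right)^{2} = \left(\left(-2 + 1024\right) + 567\right)^{2} = \left(1022 + 567\right)^{2} = 1589^{2} = 2524921$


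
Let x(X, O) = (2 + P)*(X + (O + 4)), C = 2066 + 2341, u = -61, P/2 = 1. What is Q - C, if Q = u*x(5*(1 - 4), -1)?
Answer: -1479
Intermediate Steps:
P = 2 (P = 2*1 = 2)
C = 4407
x(X, O) = 16 + 4*O + 4*X (x(X, O) = (2 + 2)*(X + (O + 4)) = 4*(X + (4 + O)) = 4*(4 + O + X) = 16 + 4*O + 4*X)
Q = 2928 (Q = -61*(16 + 4*(-1) + 4*(5*(1 - 4))) = -61*(16 - 4 + 4*(5*(-3))) = -61*(16 - 4 + 4*(-15)) = -61*(16 - 4 - 60) = -61*(-48) = 2928)
Q - C = 2928 - 1*4407 = 2928 - 4407 = -1479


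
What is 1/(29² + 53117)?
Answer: 1/53958 ≈ 1.8533e-5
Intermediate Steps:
1/(29² + 53117) = 1/(841 + 53117) = 1/53958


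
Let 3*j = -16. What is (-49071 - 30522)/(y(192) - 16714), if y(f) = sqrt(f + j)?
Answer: 1995476103/419036414 + 79593*sqrt(105)/209518207 ≈ 4.7660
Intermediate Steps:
j = -16/3 (j = (1/3)*(-16) = -16/3 ≈ -5.3333)
y(f) = sqrt(-16/3 + f) (y(f) = sqrt(f - 16/3) = sqrt(-16/3 + f))
(-49071 - 30522)/(y(192) - 16714) = (-49071 - 30522)/(sqrt(-48 + 9*192)/3 - 16714) = -79593/(sqrt(-48 + 1728)/3 - 16714) = -79593/(sqrt(1680)/3 - 16714) = -79593/((4*sqrt(105))/3 - 16714) = -79593/(4*sqrt(105)/3 - 16714) = -79593/(-16714 + 4*sqrt(105)/3)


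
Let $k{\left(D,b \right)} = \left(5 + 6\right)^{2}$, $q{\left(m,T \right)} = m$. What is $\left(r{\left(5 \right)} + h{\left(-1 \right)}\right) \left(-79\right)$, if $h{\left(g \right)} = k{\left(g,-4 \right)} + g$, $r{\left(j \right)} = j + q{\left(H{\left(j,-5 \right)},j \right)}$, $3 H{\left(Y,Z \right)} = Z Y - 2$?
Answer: $-9164$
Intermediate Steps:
$H{\left(Y,Z \right)} = - \frac{2}{3} + \frac{Y Z}{3}$ ($H{\left(Y,Z \right)} = \frac{Z Y - 2}{3} = \frac{Y Z - 2}{3} = \frac{-2 + Y Z}{3} = - \frac{2}{3} + \frac{Y Z}{3}$)
$k{\left(D,b \right)} = 121$ ($k{\left(D,b \right)} = 11^{2} = 121$)
$r{\left(j \right)} = - \frac{2}{3} - \frac{2 j}{3}$ ($r{\left(j \right)} = j + \left(- \frac{2}{3} + \frac{1}{3} j \left(-5\right)\right) = j - \left(\frac{2}{3} + \frac{5 j}{3}\right) = - \frac{2}{3} - \frac{2 j}{3}$)
$h{\left(g \right)} = 121 + g$
$\left(r{\left(5 \right)} + h{\left(-1 \right)}\right) \left(-79\right) = \left(\left(- \frac{2}{3} - \frac{10}{3}\right) + \left(121 - 1\right)\right) \left(-79\right) = \left(\left(- \frac{2}{3} - \frac{10}{3}\right) + 120\right) \left(-79\right) = \left(-4 + 120\right) \left(-79\right) = 116 \left(-79\right) = -9164$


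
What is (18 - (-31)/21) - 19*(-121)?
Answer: 48688/21 ≈ 2318.5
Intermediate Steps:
(18 - (-31)/21) - 19*(-121) = (18 - (-31)/21) + 2299 = (18 - 1*(-31/21)) + 2299 = (18 + 31/21) + 2299 = 409/21 + 2299 = 48688/21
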